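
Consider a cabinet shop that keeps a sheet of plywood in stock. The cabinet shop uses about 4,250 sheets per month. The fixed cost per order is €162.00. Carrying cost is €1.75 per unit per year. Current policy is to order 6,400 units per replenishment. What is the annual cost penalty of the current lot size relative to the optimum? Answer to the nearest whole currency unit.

Annual demand D = 4,250 × 12 = 51,000.
EOQ = √(2DS/H) = √(2 × 51,000 × 162 / 1.75) ≈ 3072.83.
Cost at Q* = (D/Q*)S + (Q*/2)H = √(2DSH) ≈ €5,377.45.
Cost at Q = 6,400: (51,000/6,400)×162 + (6,400/2)×1.75 = €1,290.94 + €5,600.00 = €6,890.94.
Excess = €6,890.94 − €5,377.45 = €1,513.48.

Extra cost ≈ €1,513 per year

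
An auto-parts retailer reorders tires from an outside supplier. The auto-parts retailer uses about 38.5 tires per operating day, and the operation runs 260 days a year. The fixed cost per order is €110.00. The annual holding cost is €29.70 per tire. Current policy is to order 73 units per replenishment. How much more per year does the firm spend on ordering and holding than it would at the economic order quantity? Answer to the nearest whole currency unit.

Extra cost ≈ €8,080 per year

Annual demand D = 38.5 × 260 = 10,010.
EOQ = √(2DS/H) = √(2 × 10,010 × 110 / 29.7) ≈ 272.30.
Cost at Q* = (D/Q*)S + (Q*/2)H = √(2DSH) ≈ €8,087.36.
Cost at Q = 73: (10,010/73)×110 + (73/2)×29.7 = €15,083.56 + €1,084.05 = €16,167.61.
Excess = €16,167.61 − €8,087.36 = €8,080.25.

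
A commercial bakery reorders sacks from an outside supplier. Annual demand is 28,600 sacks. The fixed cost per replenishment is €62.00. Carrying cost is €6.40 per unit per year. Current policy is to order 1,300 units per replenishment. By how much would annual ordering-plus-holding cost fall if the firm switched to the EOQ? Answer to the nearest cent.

Extra cost ≈ €759.87 per year

EOQ = √(2DS/H) = √(2 × 28,600 × 62 / 6.4) ≈ 744.40.
Cost at Q* = (D/Q*)S + (Q*/2)H = √(2DSH) ≈ €4,764.13.
Cost at Q = 1,300: (28,600/1,300)×62 + (1,300/2)×6.4 = €1,364.00 + €4,160.00 = €5,524.00.
Excess = €5,524.00 − €4,764.13 = €759.87.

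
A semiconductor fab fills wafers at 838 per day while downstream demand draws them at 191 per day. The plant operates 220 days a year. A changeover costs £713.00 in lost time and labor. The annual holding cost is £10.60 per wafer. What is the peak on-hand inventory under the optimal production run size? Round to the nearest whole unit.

I_max ≈ 2,089 wafers

Annual demand D = 191 × 220 = 42,020.
Production build-up factor (1 − d/p) = 1 − 191/838 = 0.7721.
Q* = √(2DS / (H(1 − d/p))) = √(2 × 42,020 × 713 / (10.6 × 0.7721)).
= √(59,920,520 / 8.184) ≈ 2705.856.
Maximum inventory = Q*(1 − d/p) = 2705.856 × 0.7721 ≈ 2089.128.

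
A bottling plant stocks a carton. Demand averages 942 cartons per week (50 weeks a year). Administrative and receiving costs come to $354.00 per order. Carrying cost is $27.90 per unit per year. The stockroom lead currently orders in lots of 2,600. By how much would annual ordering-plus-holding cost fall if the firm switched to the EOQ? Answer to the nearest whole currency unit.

Extra cost ≈ $12,181 per year

Annual demand D = 942 × 50 = 47,100.
EOQ = √(2DS/H) = √(2 × 47,100 × 354 / 27.9) ≈ 1093.26.
Cost at Q* = (D/Q*)S + (Q*/2)H = √(2DSH) ≈ $30,502.06.
Cost at Q = 2,600: (47,100/2,600)×354 + (2,600/2)×27.9 = $6,412.85 + $36,270.00 = $42,682.85.
Excess = $42,682.85 − $30,502.06 = $12,180.79.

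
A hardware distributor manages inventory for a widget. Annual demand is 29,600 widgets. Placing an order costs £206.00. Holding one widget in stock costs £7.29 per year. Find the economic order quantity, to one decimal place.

Q* ≈ 1,293.4 widgets

EOQ = √(2DS / H) = √(2 × 29,600 × 206 / 7.29).
= √(12,195,200 / 7.29) = √1,672,866.941 ≈ 1293.394.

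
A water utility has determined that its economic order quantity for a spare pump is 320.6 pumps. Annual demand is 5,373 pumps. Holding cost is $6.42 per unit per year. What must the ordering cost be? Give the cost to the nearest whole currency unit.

Squaring Q* = √(2DS/H) gives Q*² = 2DS/H.
From Q* = √(2DS/H): S = Q*²H / (2D) = 320.6² × 6.42 / (2 × 5,373) = 61.4066.

S ≈ $61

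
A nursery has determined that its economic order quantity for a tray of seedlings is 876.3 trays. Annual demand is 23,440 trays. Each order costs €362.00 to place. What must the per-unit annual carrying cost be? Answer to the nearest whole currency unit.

H ≈ €22

Squaring Q* = √(2DS/H) gives Q*² = 2DS/H.
From Q* = √(2DS/H): H = 2DS / Q*² = 2 × 23,440 × 362 / 876.3² = 22.0999.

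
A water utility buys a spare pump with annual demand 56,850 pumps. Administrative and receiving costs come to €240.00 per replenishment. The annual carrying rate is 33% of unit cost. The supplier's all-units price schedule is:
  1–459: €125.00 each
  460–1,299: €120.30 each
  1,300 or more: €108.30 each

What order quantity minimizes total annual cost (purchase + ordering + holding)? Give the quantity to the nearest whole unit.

Holding cost per unit per year at price C is H = 0.33·C.
For each price level, check whether its EOQ is feasible; otherwise the best quantity at that price is the breakpoint.
Tier 1 (€125.00): EOQ = 813.3 exceeds tier's upper bound 459, so this tier is dominated.
EOQ at €120.30 = 829.1 (feasible in tier 2): TC = 56,850×€120.30 + (56,850/829.1)×240 + (829.1/2)×0.33×€120.30 = €6,871,968.62.
EOQ at €108.30 = 873.8 < 1300, so use break Q=1300: TC = 56,850×€108.30 + (56,850/1300.0)×240 + (1300.0/2)×0.33×€108.30 = €6,190,580.73.
Lowest total cost is €6,190,580.73 at Q = 1300.0.

Q* ≈ 1,300 pumps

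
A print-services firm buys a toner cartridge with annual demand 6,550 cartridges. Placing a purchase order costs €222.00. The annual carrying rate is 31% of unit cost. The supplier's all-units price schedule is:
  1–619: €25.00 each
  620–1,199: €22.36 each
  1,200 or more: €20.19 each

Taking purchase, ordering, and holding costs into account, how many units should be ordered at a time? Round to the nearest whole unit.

Holding cost per unit per year at price C is H = 0.31·C.
Candidates are each tier's EOQ (if it falls in that tier) and each price-break quantity.
EOQ at €25.00 = 612.6 (feasible in tier 1): TC = 6,550×€25.00 + (6,550/612.6)×222 + (612.6/2)×0.31×€25.00 = €168,497.48.
EOQ at €22.36 = 647.7 (feasible in tier 2): TC = 6,550×€22.36 + (6,550/647.7)×222 + (647.7/2)×0.31×€22.36 = €150,947.82.
EOQ at €20.19 = 681.7 < 1200, so use break Q=1200: TC = 6,550×€20.19 + (6,550/1200.0)×222 + (1200.0/2)×0.31×€20.19 = €137,211.59.
Lowest total cost is €137,211.59 at Q = 1200.0.

Q* ≈ 1,200 cartridges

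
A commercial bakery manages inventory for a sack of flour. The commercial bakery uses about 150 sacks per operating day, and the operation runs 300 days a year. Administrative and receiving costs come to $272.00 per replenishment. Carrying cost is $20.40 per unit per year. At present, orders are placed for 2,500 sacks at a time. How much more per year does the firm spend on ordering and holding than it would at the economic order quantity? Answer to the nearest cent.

Extra cost ≈ $8,048.92 per year

Annual demand D = 150 × 300 = 45,000.
EOQ = √(2DS/H) = √(2 × 45,000 × 272 / 20.4) ≈ 1095.45.
Cost at Q* = (D/Q*)S + (Q*/2)H = √(2DSH) ≈ $22,347.08.
Cost at Q = 2,500: (45,000/2,500)×272 + (2,500/2)×20.4 = $4,896.00 + $25,500.00 = $30,396.00.
Excess = $30,396.00 − $22,347.08 = $8,048.92.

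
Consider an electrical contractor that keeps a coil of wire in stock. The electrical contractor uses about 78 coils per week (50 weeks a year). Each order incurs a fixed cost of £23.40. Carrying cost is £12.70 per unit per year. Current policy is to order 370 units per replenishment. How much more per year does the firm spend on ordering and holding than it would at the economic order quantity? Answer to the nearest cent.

Annual demand D = 78 × 50 = 3,900.
EOQ = √(2DS/H) = √(2 × 3,900 × 23.4 / 12.7) ≈ 119.88.
Cost at Q* = (D/Q*)S + (Q*/2)H = √(2DSH) ≈ £1,522.50.
Cost at Q = 370: (3,900/370)×23.4 + (370/2)×12.7 = £246.65 + £2,349.50 = £2,596.15.
Excess = £2,596.15 − £1,522.50 = £1,073.65.

Extra cost ≈ £1,073.65 per year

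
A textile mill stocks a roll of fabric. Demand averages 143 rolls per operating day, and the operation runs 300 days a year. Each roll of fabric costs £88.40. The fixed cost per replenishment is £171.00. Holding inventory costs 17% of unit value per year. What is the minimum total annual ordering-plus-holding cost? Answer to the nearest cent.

TC* ≈ £14,848.83

Annual demand D = 143 × 300 = 42,900.
Holding cost H = 0.17 × £88.40 = £15.0280 per unit per year.
EOQ = √(2DS/H) = √(2 × 42,900 × 171 / 15.028) ≈ 988.08.
At Q*, ordering cost (D/Q*)S equals holding cost (Q*/2)H, each = √(DSH/2).
Minimum total = √(2DSH) = √(2 × 42,900 × 171 × 15.028) ≈ 14848.832.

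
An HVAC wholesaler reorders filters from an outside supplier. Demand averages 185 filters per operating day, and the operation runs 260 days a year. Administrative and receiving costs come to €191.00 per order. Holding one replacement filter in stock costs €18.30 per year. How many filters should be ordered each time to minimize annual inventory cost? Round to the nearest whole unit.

Q* ≈ 1,002 filters

Annual demand D = 185 × 260 = 48,100.
EOQ = √(2DS / H) = √(2 × 48,100 × 191 / 18.3).
= √(18,374,200 / 18.3) = √1,004,054.6448 ≈ 1002.025.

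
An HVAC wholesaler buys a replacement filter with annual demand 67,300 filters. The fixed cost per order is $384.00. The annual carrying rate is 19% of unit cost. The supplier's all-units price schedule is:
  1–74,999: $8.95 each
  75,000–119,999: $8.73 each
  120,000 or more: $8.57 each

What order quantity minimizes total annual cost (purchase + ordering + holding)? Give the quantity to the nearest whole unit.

Q* ≈ 5,513 filters

Holding cost per unit per year at price C is H = 0.19·C.
For each price level, check whether its EOQ is feasible; otherwise the best quantity at that price is the breakpoint.
EOQ at $8.95 = 5513.2 (feasible in tier 1): TC = 67,300×$8.95 + (67,300/5513.2)×384 + (5513.2/2)×0.19×$8.95 = $611,710.11.
EOQ at $8.73 = 5582.2 < 75000, so use break Q=75000: TC = 67,300×$8.73 + (67,300/75000.0)×384 + (75000.0/2)×0.19×$8.73 = $650,074.83.
EOQ at $8.57 = 5634.1 < 120000, so use break Q=120000: TC = 67,300×$8.57 + (67,300/120000.0)×384 + (120000.0/2)×0.19×$8.57 = $674,674.36.
Lowest total cost is $611,710.11 at Q = 5513.2.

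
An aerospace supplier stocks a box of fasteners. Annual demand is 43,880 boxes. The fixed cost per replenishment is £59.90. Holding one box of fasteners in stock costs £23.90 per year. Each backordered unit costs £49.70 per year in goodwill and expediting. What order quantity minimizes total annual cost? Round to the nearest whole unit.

Q* ≈ 571 boxes

With planned backorders, Q* = √(2DS/H) · √((H+B)/B).
√(2DS/H) = √(2 × 43,880 × 59.9 / 23.9) = 468.989.
√((H+B)/B) = √((23.9+49.7)/49.7) = 1.2169.
Q* ≈ 570.721.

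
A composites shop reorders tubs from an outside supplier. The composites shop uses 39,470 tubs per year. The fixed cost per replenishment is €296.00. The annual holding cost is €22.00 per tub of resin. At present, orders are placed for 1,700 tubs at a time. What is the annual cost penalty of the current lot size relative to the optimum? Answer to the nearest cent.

EOQ = √(2DS/H) = √(2 × 39,470 × 296 / 22) ≈ 1030.58.
Cost at Q* = (D/Q*)S + (Q*/2)H = √(2DSH) ≈ €22,672.83.
Cost at Q = 1,700: (39,470/1,700)×296 + (1,700/2)×22 = €6,872.42 + €18,700.00 = €25,572.42.
Excess = €25,572.42 − €22,672.83 = €2,899.59.

Extra cost ≈ €2,899.59 per year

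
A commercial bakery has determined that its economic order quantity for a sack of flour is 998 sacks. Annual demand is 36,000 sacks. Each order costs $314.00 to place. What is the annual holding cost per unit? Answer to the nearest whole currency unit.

Squaring Q* = √(2DS/H) gives Q*² = 2DS/H.
From Q* = √(2DS/H): H = 2DS / Q*² = 2 × 36,000 × 314 / 998² = 22.6987.

H ≈ $23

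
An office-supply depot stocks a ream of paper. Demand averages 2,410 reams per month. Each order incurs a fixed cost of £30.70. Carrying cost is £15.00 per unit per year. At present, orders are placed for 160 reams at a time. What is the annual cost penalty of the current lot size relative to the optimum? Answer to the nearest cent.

Extra cost ≈ £1,588.08 per year

Annual demand D = 2,410 × 12 = 28,920.
EOQ = √(2DS/H) = √(2 × 28,920 × 30.7 / 15) ≈ 344.06.
Cost at Q* = (D/Q*)S + (Q*/2)H = √(2DSH) ≈ £5,160.94.
Cost at Q = 160: (28,920/160)×30.7 + (160/2)×15 = £5,549.02 + £1,200.00 = £6,749.02.
Excess = £6,749.02 − £5,160.94 = £1,588.08.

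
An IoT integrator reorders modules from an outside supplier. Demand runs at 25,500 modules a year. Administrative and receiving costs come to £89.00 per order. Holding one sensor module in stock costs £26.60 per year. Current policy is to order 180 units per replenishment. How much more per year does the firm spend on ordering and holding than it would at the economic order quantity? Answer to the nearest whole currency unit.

EOQ = √(2DS/H) = √(2 × 25,500 × 89 / 26.6) ≈ 413.08.
Cost at Q* = (D/Q*)S + (Q*/2)H = √(2DSH) ≈ £10,988.06.
Cost at Q = 180: (25,500/180)×89 + (180/2)×26.6 = £12,608.33 + £2,394.00 = £15,002.33.
Excess = £15,002.33 − £10,988.06 = £4,014.28.

Extra cost ≈ £4,014 per year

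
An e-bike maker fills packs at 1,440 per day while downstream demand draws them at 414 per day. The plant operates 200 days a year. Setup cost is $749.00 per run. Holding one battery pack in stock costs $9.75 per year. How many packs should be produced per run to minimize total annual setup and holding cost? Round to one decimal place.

Q* ≈ 4,225.5 packs

Annual demand D = 414 × 200 = 82,800.
Production build-up factor (1 − d/p) = 1 − 414/1,440 = 0.7125.
Q* = √(2DS / (H(1 − d/p))) = √(2 × 82,800 × 749 / (9.75 × 0.7125)).
= √(124,034,400 / 6.9469) ≈ 4225.483.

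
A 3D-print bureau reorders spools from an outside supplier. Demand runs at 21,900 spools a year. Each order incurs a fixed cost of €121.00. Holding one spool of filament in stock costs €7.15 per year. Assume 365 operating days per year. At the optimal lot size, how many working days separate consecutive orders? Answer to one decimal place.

T ≈ 14.3 days

Q* = √(2DS/H) = √(2 × 21,900 × 121 / 7.15) ≈ 860.95.
Cycle time = Q*/D × 365 = 860.95 / 21,900 × 365 ≈ 14.349 days.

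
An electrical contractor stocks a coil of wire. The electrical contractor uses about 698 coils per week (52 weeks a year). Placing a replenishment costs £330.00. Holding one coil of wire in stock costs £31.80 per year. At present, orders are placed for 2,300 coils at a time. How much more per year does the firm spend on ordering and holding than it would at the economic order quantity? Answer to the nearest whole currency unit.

Annual demand D = 698 × 52 = 36,296.
EOQ = √(2DS/H) = √(2 × 36,296 × 330 / 31.8) ≈ 867.94.
Cost at Q* = (D/Q*)S + (Q*/2)H = √(2DSH) ≈ £27,600.37.
Cost at Q = 2,300: (36,296/2,300)×330 + (2,300/2)×31.8 = £5,207.69 + £36,570.00 = £41,777.69.
Excess = £41,777.69 − £27,600.37 = £14,177.32.

Extra cost ≈ £14,177 per year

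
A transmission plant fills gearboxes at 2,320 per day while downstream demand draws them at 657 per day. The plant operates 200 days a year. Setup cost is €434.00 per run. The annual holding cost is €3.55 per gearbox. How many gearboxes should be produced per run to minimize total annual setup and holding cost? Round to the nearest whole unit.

Q* ≈ 6,695 gearboxes

Annual demand D = 657 × 200 = 131,400.
Production build-up factor (1 − d/p) = 1 − 657/2,320 = 0.7168.
Q* = √(2DS / (H(1 − d/p))) = √(2 × 131,400 × 434 / (3.55 × 0.7168)).
= √(114,055,200 / 2.5447) ≈ 6694.856.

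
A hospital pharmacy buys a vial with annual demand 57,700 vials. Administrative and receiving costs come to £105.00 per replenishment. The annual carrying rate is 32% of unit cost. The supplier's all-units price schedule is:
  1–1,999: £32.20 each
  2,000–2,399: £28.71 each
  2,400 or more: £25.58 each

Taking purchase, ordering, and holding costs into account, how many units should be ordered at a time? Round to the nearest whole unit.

Holding cost per unit per year at price C is H = 0.32·C.
Evaluate total cost at each tier's feasible EOQ or, if the EOQ is below the tier, at the tier's minimum quantity.
EOQ at £32.20 = 1084.4 (feasible in tier 1): TC = 57,700×£32.20 + (57,700/1084.4)×105 + (1084.4/2)×0.32×£32.20 = £1,869,113.79.
EOQ at £28.71 = 1148.4 < 2000, so use break Q=2000: TC = 57,700×£28.71 + (57,700/2000.0)×105 + (2000.0/2)×0.32×£28.71 = £1,668,783.45.
EOQ at £25.58 = 1216.7 < 2400, so use break Q=2400: TC = 57,700×£25.58 + (57,700/2400.0)×105 + (2400.0/2)×0.32×£25.58 = £1,488,313.09.
Lowest total cost is £1,488,313.09 at Q = 2400.0.

Q* ≈ 2,400 vials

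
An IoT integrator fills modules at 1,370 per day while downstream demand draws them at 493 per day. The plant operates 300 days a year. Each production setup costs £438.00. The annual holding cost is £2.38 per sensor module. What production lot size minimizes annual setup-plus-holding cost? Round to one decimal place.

Q* ≈ 9,221.6 modules

Annual demand D = 493 × 300 = 147,900.
Production build-up factor (1 − d/p) = 1 − 493/1,370 = 0.6401.
Q* = √(2DS / (H(1 − d/p))) = √(2 × 147,900 × 438 / (2.38 × 0.6401)).
= √(129,560,400 / 1.5235) ≈ 9221.640.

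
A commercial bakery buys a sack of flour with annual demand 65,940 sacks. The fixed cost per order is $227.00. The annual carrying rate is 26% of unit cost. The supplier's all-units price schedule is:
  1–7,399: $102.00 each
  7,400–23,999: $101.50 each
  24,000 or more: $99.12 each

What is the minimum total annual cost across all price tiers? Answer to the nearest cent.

Holding cost per unit per year at price C is H = 0.26·C.
Candidates are each tier's EOQ (if it falls in that tier) and each price-break quantity.
EOQ at $102.00 = 1062.5 (feasible in tier 1): TC = 65,940×$102.00 + (65,940/1062.5)×227 + (1062.5/2)×0.26×$102.00 = $6,754,056.64.
EOQ at $101.50 = 1065.1 < 7400, so use break Q=7400: TC = 65,940×$101.50 + (65,940/7400.0)×227 + (7400.0/2)×0.26×$101.50 = $6,792,575.75.
EOQ at $99.12 = 1077.8 < 24000, so use break Q=24000: TC = 65,940×$99.12 + (65,940/24000.0)×227 + (24000.0/2)×0.26×$99.12 = $6,845,850.88.
Lowest total cost among the candidates is at Q = 1062.5.

TC* ≈ $6,754,056.64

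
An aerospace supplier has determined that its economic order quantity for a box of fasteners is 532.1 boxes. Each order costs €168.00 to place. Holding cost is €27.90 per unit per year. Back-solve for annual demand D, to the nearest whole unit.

D ≈ 23,510 boxes per year

The basic EOQ model gives Q* = √(2DS/H); rearrange for the unknown.
From Q* = √(2DS/H): D = Q*²H / (2S) = 532.1² × 27.9 / (2 × 168) = 23509.936.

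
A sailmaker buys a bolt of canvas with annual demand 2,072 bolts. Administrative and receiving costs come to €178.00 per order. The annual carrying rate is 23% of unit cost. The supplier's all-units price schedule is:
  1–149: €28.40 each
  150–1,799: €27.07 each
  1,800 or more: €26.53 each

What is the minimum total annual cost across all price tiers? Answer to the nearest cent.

TC* ≈ €58,232.07

Holding cost per unit per year at price C is H = 0.23·C.
Evaluate total cost at each tier's feasible EOQ or, if the EOQ is below the tier, at the tier's minimum quantity.
Tier 1 (€28.40): EOQ = 336.0 exceeds tier's upper bound 149, so this tier is dominated.
EOQ at €27.07 = 344.2 (feasible in tier 2): TC = 2,072×€27.07 + (2,072/344.2)×178 + (344.2/2)×0.23×€27.07 = €58,232.07.
EOQ at €26.53 = 347.7 < 1800, so use break Q=1800: TC = 2,072×€26.53 + (2,072/1800.0)×178 + (1800.0/2)×0.23×€26.53 = €60,666.77.
Lowest total cost among the candidates is at Q = 344.2.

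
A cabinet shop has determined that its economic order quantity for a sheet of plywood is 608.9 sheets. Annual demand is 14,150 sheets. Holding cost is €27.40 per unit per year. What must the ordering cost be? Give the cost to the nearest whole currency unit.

S ≈ €359

Squaring Q* = √(2DS/H) gives Q*² = 2DS/H.
From Q* = √(2DS/H): S = Q*²H / (2D) = 608.9² × 27.4 / (2 × 14,150) = 358.9683.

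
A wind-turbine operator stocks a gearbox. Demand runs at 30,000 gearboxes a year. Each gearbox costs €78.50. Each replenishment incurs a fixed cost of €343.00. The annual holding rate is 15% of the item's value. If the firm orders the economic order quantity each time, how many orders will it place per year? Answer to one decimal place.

N ≈ 22.7 orders per year

Holding cost H = 0.15 × €78.50 = €11.7750 per unit per year.
The optimal lot size = √(2DS/H) = √(2 × 30,000 × 343 / 11.775) ≈ 1322.03.
Orders per year = D / Q* = 30,000 / 1322.03 ≈ 22.692.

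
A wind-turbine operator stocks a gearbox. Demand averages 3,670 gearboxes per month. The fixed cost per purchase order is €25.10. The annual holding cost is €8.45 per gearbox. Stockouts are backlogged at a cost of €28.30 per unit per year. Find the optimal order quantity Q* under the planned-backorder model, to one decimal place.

Annual demand D = 3,670 × 12 = 44,040.
With planned backorders, Q* = √(2DS/H) · √((H+B)/B).
√(2DS/H) = √(2 × 44,040 × 25.1 / 8.45) = 511.502.
√((H+B)/B) = √((8.45+28.3)/28.3) = 1.1396.
Q* ≈ 582.885.

Q* ≈ 582.9 gearboxes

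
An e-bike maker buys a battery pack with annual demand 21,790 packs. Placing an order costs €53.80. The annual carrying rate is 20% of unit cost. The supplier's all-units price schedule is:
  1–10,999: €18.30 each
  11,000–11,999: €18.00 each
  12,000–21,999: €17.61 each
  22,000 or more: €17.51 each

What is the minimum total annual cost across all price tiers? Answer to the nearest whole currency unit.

TC* ≈ €401,686

Holding cost per unit per year at price C is H = 0.20·C.
Evaluate total cost at each tier's feasible EOQ or, if the EOQ is below the tier, at the tier's minimum quantity.
EOQ at €18.30 = 800.4 (feasible in tier 1): TC = 21,790×€18.30 + (21,790/800.4)×53.8 + (800.4/2)×0.20×€18.30 = €401,686.38.
EOQ at €18.00 = 807.0 < 11000, so use break Q=11000: TC = 21,790×€18.00 + (21,790/11000.0)×53.8 + (11000.0/2)×0.20×€18.00 = €412,126.57.
EOQ at €17.61 = 815.9 < 12000, so use break Q=12000: TC = 21,790×€17.61 + (21,790/12000.0)×53.8 + (12000.0/2)×0.20×€17.61 = €404,951.59.
EOQ at €17.51 = 818.2 < 22000, so use break Q=22000: TC = 21,790×€17.51 + (21,790/22000.0)×53.8 + (22000.0/2)×0.20×€17.51 = €420,118.19.
Lowest total cost among the candidates is at Q = 800.4.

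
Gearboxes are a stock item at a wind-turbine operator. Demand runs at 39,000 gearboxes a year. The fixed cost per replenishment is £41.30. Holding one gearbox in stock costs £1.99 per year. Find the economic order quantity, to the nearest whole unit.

Q* ≈ 1,272 gearboxes

EOQ = √(2DS / H) = √(2 × 39,000 × 41.3 / 1.99).
= √(3,221,400 / 1.99) = √1,618,793.9698 ≈ 1272.318.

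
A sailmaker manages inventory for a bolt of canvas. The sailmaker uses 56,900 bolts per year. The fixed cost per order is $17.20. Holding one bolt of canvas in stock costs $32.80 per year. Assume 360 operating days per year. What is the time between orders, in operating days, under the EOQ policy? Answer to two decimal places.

Q* = √(2DS/H) = √(2 × 56,900 × 17.2 / 32.8) ≈ 244.29.
Cycle time = Q*/D × 360 = 244.29 / 56,900 × 360 ≈ 1.546 days.

T ≈ 1.55 days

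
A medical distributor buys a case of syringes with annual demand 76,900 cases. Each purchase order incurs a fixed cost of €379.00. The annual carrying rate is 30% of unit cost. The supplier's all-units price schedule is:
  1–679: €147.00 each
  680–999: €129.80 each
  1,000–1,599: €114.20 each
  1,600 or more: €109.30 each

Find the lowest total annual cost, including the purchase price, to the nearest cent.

Holding cost per unit per year at price C is H = 0.30·C.
Candidates are each tier's EOQ (if it falls in that tier) and each price-break quantity.
Tier 1 (€147.00): EOQ = 1149.7 exceeds tier's upper bound 679, so this tier is dominated.
Tier 2 (€129.80): EOQ = 1223.5 exceeds tier's upper bound 999, so this tier is dominated.
EOQ at €114.20 = 1304.4 (feasible in tier 3): TC = 76,900×€114.20 + (76,900/1304.4)×379 + (1304.4/2)×0.30×€114.20 = €8,826,668.05.
EOQ at €109.30 = 1333.3 < 1600, so use break Q=1600: TC = 76,900×€109.30 + (76,900/1600.0)×379 + (1600.0/2)×0.30×€109.30 = €8,449,617.69.
Lowest total cost among the candidates is at Q = 1600.0.

TC* ≈ €8,449,617.69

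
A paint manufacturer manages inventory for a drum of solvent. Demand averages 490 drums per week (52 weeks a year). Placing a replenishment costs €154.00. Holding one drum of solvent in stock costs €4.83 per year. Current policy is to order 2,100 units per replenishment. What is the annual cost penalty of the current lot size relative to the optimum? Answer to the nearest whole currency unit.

Annual demand D = 490 × 52 = 25,480.
EOQ = √(2DS/H) = √(2 × 25,480 × 154 / 4.83) ≈ 1274.68.
Cost at Q* = (D/Q*)S + (Q*/2)H = √(2DSH) ≈ €6,156.71.
Cost at Q = 2,100: (25,480/2,100)×154 + (2,100/2)×4.83 = €1,868.53 + €5,071.50 = €6,940.03.
Excess = €6,940.03 − €6,156.71 = €783.32.

Extra cost ≈ €783 per year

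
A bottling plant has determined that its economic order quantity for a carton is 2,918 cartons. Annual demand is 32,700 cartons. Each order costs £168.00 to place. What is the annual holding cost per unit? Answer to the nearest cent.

Squaring Q* = √(2DS/H) gives Q*² = 2DS/H.
From Q* = √(2DS/H): H = 2DS / Q*² = 2 × 32,700 × 168 / 2,918² = 1.2904.

H ≈ £1.29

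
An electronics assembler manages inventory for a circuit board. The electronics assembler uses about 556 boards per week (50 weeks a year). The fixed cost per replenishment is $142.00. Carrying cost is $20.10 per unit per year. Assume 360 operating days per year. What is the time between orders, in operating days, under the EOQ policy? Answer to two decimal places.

T ≈ 8.12 days

Annual demand D = 556 × 50 = 27,800.
EOQ = √(2DS/H) = √(2 × 27,800 × 142 / 20.1) ≈ 626.73.
Cycle time = Q*/D × 360 = 626.73 / 27,800 × 360 ≈ 8.116 days.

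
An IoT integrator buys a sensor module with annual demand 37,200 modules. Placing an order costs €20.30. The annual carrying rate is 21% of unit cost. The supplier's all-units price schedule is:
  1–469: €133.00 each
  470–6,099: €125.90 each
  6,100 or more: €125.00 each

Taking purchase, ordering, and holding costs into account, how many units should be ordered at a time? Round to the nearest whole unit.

Q* ≈ 470 modules

Holding cost per unit per year at price C is H = 0.21·C.
Evaluate total cost at each tier's feasible EOQ or, if the EOQ is below the tier, at the tier's minimum quantity.
EOQ at €133.00 = 232.5 (feasible in tier 1): TC = 37,200×€133.00 + (37,200/232.5)×20.3 + (232.5/2)×0.21×€133.00 = €4,954,094.86.
EOQ at €125.90 = 239.0 < 470, so use break Q=470: TC = 37,200×€125.90 + (37,200/470.0)×20.3 + (470.0/2)×0.21×€125.90 = €4,691,299.89.
EOQ at €125.00 = 239.9 < 6100, so use break Q=6100: TC = 37,200×€125.00 + (37,200/6100.0)×20.3 + (6100.0/2)×0.21×€125.00 = €4,730,186.30.
Lowest total cost is €4,691,299.89 at Q = 470.0.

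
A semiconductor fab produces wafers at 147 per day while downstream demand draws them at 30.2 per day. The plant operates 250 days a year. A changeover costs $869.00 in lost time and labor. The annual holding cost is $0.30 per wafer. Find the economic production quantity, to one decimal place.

Q* ≈ 7,419.5 wafers

Annual demand D = 30.2 × 250 = 7,550.
Production build-up factor (1 − d/p) = 1 − 30.2/147 = 0.7946.
Q* = √(2DS / (H(1 − d/p))) = √(2 × 7,550 × 869 / (0.3 × 0.7946)).
= √(13,121,900 / 0.2384) ≈ 7419.506.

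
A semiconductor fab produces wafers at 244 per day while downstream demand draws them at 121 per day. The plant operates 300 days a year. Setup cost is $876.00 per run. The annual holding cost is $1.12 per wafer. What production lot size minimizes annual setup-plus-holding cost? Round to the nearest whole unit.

Q* ≈ 10,613 wafers

Annual demand D = 121 × 300 = 36,300.
Production build-up factor (1 − d/p) = 1 − 121/244 = 0.5041.
Q* = √(2DS / (H(1 − d/p))) = √(2 × 36,300 × 876 / (1.12 × 0.5041)).
= √(63,597,600 / 0.5646) ≈ 10613.380.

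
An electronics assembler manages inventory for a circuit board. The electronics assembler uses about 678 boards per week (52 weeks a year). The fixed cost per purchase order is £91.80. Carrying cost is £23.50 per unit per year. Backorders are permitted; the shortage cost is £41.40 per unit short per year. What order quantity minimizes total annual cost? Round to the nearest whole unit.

Q* ≈ 657 boards

Annual demand D = 678 × 52 = 35,256.
With planned backorders, Q* = √(2DS/H) · √((H+B)/B).
√(2DS/H) = √(2 × 35,256 × 91.8 / 23.5) = 524.830.
√((H+B)/B) = √((23.5+41.4)/41.4) = 1.2521.
Q* ≈ 657.115.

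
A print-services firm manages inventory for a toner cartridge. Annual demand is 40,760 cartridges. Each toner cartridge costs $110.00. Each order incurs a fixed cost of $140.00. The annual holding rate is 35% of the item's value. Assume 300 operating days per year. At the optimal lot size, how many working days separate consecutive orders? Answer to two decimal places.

Holding cost H = 0.35 × $110.00 = $38.5000 per unit per year.
The optimal lot size = √(2DS/H) = √(2 × 40,760 × 140 / 38.5) ≈ 544.46.
Cycle time = Q*/D × 300 = 544.46 / 40,760 × 300 ≈ 4.007 days.

T ≈ 4.01 days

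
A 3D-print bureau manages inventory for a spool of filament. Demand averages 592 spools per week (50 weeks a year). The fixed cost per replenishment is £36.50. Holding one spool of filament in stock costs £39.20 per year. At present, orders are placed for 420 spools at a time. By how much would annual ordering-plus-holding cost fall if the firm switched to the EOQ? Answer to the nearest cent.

Annual demand D = 592 × 50 = 29,600.
EOQ = √(2DS/H) = √(2 × 29,600 × 36.5 / 39.2) ≈ 234.78.
Cost at Q* = (D/Q*)S + (Q*/2)H = √(2DSH) ≈ £9,203.44.
Cost at Q = 420: (29,600/420)×36.5 + (420/2)×39.2 = £2,572.38 + £8,232.00 = £10,804.38.
Excess = £10,804.38 − £9,203.44 = £1,600.94.

Extra cost ≈ £1,600.94 per year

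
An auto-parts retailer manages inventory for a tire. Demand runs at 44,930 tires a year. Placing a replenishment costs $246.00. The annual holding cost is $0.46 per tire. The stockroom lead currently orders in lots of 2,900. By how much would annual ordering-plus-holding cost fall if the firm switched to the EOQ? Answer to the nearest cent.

Extra cost ≈ $1,289.49 per year

EOQ = √(2DS/H) = √(2 × 44,930 × 246 / 0.46) ≈ 6932.21.
Cost at Q* = (D/Q*)S + (Q*/2)H = √(2DSH) ≈ $3,188.82.
Cost at Q = 2,900: (44,930/2,900)×246 + (2,900/2)×0.46 = $3,811.30 + $667.00 = $4,478.30.
Excess = $4,478.30 − $3,188.82 = $1,289.49.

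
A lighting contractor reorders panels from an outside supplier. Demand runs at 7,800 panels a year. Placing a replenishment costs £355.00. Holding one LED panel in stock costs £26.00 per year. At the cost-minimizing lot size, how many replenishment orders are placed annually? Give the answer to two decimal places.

The optimal lot size = √(2DS/H) = √(2 × 7,800 × 355 / 26) ≈ 461.52.
Orders per year = D / Q* = 7,800 / 461.52 ≈ 16.901.

N ≈ 16.90 orders per year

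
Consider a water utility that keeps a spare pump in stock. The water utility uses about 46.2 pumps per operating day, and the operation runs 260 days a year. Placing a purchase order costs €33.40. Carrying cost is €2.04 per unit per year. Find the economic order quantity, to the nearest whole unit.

Annual demand D = 46.2 × 260 = 12,012.
EOQ = √(2DS / H) = √(2 × 12,012 × 33.4 / 2.04).
= √(802,401.6 / 2.04) = √393,334.1176 ≈ 627.164.

Q* ≈ 627 pumps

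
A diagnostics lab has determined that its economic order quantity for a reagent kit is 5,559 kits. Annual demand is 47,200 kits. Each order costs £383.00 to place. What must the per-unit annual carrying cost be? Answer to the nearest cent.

Invert the EOQ relation Q*² = 2DS/H.
From Q* = √(2DS/H): H = 2DS / Q*² = 2 × 47,200 × 383 / 5,559² = 1.1700.

H ≈ £1.17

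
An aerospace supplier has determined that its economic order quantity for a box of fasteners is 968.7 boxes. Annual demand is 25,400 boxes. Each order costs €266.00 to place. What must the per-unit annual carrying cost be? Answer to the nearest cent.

Invert the EOQ relation Q*² = 2DS/H.
From Q* = √(2DS/H): H = 2DS / Q*² = 2 × 25,400 × 266 / 968.7² = 14.4001.

H ≈ €14.40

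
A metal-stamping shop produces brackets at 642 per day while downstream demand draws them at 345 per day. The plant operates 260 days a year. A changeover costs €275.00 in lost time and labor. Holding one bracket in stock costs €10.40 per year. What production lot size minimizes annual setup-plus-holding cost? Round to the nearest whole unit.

Q* ≈ 3,202 brackets

Annual demand D = 345 × 260 = 89,700.
Production build-up factor (1 − d/p) = 1 − 345/642 = 0.4626.
Q* = √(2DS / (H(1 − d/p))) = √(2 × 89,700 × 275 / (10.4 × 0.4626)).
= √(49,335,000 / 4.8112) ≈ 3202.213.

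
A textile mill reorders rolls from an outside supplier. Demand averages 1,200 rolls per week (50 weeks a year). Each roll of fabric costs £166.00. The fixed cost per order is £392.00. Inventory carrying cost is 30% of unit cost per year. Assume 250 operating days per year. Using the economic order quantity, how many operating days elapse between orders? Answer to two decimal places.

Annual demand D = 1,200 × 50 = 60,000.
Holding cost H = 0.30 × £166.00 = £49.8000 per unit per year.
The optimal lot size = √(2DS/H) = √(2 × 60,000 × 392 / 49.8) ≈ 971.89.
Cycle time = Q*/D × 250 = 971.89 / 60,000 × 250 ≈ 4.050 days.

T ≈ 4.05 days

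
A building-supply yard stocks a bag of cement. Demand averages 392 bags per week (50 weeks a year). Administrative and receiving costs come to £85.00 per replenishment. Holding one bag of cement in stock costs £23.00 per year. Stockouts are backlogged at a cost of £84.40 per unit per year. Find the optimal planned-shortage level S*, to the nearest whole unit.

S* ≈ 92 bags

Annual demand D = 392 × 50 = 19,600.
With planned backorders, Q* = √(2DS/H) · √((H+B)/B).
√(2DS/H) = √(2 × 19,600 × 85 / 23) = 380.617.
√((H+B)/B) = √((23+84.4)/84.4) = 1.1281.
Q* ≈ 429.358.
S* = Q* · H/(H+B) = 429.358 × 23/107.4 ≈ 91.948.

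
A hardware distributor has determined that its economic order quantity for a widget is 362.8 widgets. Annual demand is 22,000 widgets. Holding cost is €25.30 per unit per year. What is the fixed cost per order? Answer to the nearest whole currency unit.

S ≈ €76

The basic EOQ model gives Q* = √(2DS/H); rearrange for the unknown.
From Q* = √(2DS/H): S = Q*²H / (2D) = 362.8² × 25.3 / (2 × 22,000) = 75.6837.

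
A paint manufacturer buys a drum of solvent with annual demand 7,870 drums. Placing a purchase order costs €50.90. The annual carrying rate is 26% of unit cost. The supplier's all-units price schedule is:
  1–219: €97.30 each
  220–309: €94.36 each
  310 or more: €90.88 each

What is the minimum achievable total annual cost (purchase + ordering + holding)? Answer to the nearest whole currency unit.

TC* ≈ €720,180

Holding cost per unit per year at price C is H = 0.26·C.
For each price level, check whether its EOQ is feasible; otherwise the best quantity at that price is the breakpoint.
EOQ at €97.30 = 178.0 (feasible in tier 1): TC = 7,870×€97.30 + (7,870/178.0)×50.9 + (178.0/2)×0.26×€97.30 = €770,252.99.
EOQ at €94.36 = 180.7 < 220, so use break Q=220: TC = 7,870×€94.36 + (7,870/220.0)×50.9 + (220.0/2)×0.26×€94.36 = €747,132.73.
EOQ at €90.88 = 184.1 < 310, so use break Q=310: TC = 7,870×€90.88 + (7,870/310.0)×50.9 + (310.0/2)×0.26×€90.88 = €720,180.27.
Lowest total cost among the candidates is at Q = 310.0.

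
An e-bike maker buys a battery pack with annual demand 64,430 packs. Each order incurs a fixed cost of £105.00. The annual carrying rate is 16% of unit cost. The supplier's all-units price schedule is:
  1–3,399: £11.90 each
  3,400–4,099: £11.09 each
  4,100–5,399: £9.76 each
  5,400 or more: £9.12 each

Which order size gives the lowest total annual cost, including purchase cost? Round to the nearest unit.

Holding cost per unit per year at price C is H = 0.16·C.
Evaluate total cost at each tier's feasible EOQ or, if the EOQ is below the tier, at the tier's minimum quantity.
EOQ at £11.90 = 2665.8 (feasible in tier 1): TC = 64,430×£11.90 + (64,430/2665.8)×105 + (2665.8/2)×0.16×£11.90 = £771,792.60.
EOQ at £11.09 = 2761.4 < 3400, so use break Q=3400: TC = 64,430×£11.09 + (64,430/3400.0)×105 + (3400.0/2)×0.16×£11.09 = £719,534.93.
EOQ at £9.76 = 2943.5 < 4100, so use break Q=4100: TC = 64,430×£9.76 + (64,430/4100.0)×105 + (4100.0/2)×0.16×£9.76 = £633,688.12.
EOQ at £9.12 = 3045.1 < 5400, so use break Q=5400: TC = 64,430×£9.12 + (64,430/5400.0)×105 + (5400.0/2)×0.16×£9.12 = £592,794.25.
Lowest total cost is £592,794.25 at Q = 5400.0.

Q* ≈ 5,400 packs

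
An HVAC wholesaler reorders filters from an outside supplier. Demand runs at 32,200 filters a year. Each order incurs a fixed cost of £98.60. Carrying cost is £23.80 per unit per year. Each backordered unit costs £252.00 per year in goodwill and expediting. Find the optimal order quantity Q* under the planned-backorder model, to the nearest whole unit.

Q* ≈ 540 filters

With planned backorders, Q* = √(2DS/H) · √((H+B)/B).
√(2DS/H) = √(2 × 32,200 × 98.6 / 23.8) = 516.527.
√((H+B)/B) = √((23.8+252)/252) = 1.0462.
Q* ≈ 540.368.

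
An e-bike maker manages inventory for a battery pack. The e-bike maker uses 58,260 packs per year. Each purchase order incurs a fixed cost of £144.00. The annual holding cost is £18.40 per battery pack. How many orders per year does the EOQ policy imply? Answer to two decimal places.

N ≈ 61.01 orders per year

The optimal lot size = √(2DS/H) = √(2 × 58,260 × 144 / 18.4) ≈ 954.93.
Orders per year = D / Q* = 58,260 / 954.93 ≈ 61.010.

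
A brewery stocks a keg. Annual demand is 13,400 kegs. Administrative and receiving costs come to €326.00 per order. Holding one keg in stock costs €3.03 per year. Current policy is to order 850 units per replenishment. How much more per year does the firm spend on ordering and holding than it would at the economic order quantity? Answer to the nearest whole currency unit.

Extra cost ≈ €1,282 per year

EOQ = √(2DS/H) = √(2 × 13,400 × 326 / 3.03) ≈ 1698.07.
Cost at Q* = (D/Q*)S + (Q*/2)H = √(2DSH) ≈ €5,145.14.
Cost at Q = 850: (13,400/850)×326 + (850/2)×3.03 = €5,139.29 + €1,287.75 = €6,427.04.
Excess = €6,427.04 − €5,145.14 = €1,281.90.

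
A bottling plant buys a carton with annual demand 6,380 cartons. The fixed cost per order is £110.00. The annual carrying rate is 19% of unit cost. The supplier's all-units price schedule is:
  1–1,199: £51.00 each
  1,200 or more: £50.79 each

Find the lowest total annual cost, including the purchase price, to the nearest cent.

TC* ≈ £329,067.94

Holding cost per unit per year at price C is H = 0.19·C.
Candidates are each tier's EOQ (if it falls in that tier) and each price-break quantity.
EOQ at £51.00 = 380.6 (feasible in tier 1): TC = 6,380×£51.00 + (6,380/380.6)×110 + (380.6/2)×0.19×£51.00 = £329,067.94.
EOQ at £50.79 = 381.4 < 1200, so use break Q=1200: TC = 6,380×£50.79 + (6,380/1200.0)×110 + (1200.0/2)×0.19×£50.79 = £330,415.09.
Lowest total cost among the candidates is at Q = 380.6.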